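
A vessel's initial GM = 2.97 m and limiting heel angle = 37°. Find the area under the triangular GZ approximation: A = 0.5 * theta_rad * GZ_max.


Formula: GZ_max = GM * sin(theta); Area = 0.5 * theta_rad * GZ_max
Step 1 — GZ_max = 2.97 * sin(37°) = 2.97 * 0.601815 = 1.787391 m
Step 2 — theta_rad = 37 * pi/180 = 0.645772 rad
Step 3 — Area = 0.5 * 0.645772 * 1.787391 ≈ 0.57712 m·rad (5 s.f.)

0.57712 m·rad


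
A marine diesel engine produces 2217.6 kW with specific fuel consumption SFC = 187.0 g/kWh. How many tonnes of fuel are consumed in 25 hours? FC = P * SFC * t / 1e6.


Formula: FC (tonnes) = P * SFC * t / 1,000,000
Step 1 — P * SFC * t = 2217.6 * 187.0 * 25 = 10367280.0 g
Step 2 — FC (tonnes) = 10367280.0 / 1,000,000 ≈ 10.367 tonnes (5 s.f.)

10.367 tonnes


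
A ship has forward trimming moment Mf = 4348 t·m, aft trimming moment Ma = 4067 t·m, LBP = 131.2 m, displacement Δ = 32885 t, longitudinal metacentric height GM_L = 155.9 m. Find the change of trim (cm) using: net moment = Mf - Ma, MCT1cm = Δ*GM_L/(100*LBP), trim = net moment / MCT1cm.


Formula: net trimming moment = Mf - Ma; MCT1cm = Δ*GM_L/(100*LBP); trim = net moment / MCT1cm
Step 1 — net trimming moment = 4348 - 4067 = 281 t·m
Step 2 — MCT1cm = 32885 * 155.9 / (100 * 131.2) = 390.76 t·m/cm
Step 3 — trim = 281 / 390.76 ≈ 0.71911 cm (5 s.f.)

0.71911 cm


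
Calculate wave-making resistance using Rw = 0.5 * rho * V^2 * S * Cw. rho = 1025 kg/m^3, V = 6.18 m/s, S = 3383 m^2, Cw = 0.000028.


Formula: Rw = 0.5 * rho * V^2 * S * Cw
Step 1 — V^2 = 6.18^2 = 38.1924
Step 2 — 0.5 * rho * V^2 = 0.5 * 1025 * 38.1924 = 19573.605
Step 3 — Rw = 19573.605 * 3383 * 0.000028 ≈ 1854.1 N (5 s.f.)

1854.1 N


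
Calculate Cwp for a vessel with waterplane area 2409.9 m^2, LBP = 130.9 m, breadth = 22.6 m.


Formula: Cwp = Aw / (L * B)
Step 1 — L * B = 130.9 * 22.6 = 2958.34 m^2
Step 2 — Cwp = 2409.9 / 2958.34 ≈ 0.81461 (5 s.f.)

0.81461


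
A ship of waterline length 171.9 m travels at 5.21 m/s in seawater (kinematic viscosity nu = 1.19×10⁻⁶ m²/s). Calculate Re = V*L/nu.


Formula: Re = V * L / nu
Step 1 — V * L = 5.21 * 171.9 = 895.599 m^2/s
Step 2 — Re = 895.599 / 1.19e-6 = 7.53e+08

7.53e+08


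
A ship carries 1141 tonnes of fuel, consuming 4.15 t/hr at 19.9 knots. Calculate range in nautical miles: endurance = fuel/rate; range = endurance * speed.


Formula: endurance = fuel / rate; range = endurance * speed
Step 1 — endurance = 1141 / 4.15 = 274.9398 hours
Step 2 — range = 274.9398 * 19.9 ≈ 5471.3 nautical miles (5 s.f.)

5471.3 NM


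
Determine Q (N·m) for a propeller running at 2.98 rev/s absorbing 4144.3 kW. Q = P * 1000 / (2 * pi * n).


Formula: Q = P_W / (2 * pi * n)
Step 1 — P_W = 4144.3 kW * 1000 = 4144300.0 W
Step 2 — 2 * pi * n = 2 * pi * 2.98 = 18.723892
Step 3 — Q = 4144300.0 / 18.723892 ≈ 221340 N·m (5 s.f.)

221340 N·m


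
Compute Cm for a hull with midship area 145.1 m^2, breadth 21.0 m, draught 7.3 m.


Formula: Cm = Am / (B * T)
Step 1 — B * T = 21.0 * 7.3 = 153.3 m^2
Step 2 — Cm = 145.1 / 153.3 ≈ 0.94651 (5 s.f.)

0.94651


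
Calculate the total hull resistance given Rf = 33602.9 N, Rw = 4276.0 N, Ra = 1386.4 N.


Formula: Rt = Rf + Rw + Ra
Substituting: Rt = 33602.9 + 4276.0 + 1386.4
Result: Rt = 39265.3 N

39265.3 N


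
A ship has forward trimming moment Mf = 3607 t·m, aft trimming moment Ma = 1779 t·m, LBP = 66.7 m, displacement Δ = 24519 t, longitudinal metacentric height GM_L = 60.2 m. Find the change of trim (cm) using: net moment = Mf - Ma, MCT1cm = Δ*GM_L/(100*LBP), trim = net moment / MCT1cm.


Formula: net trimming moment = Mf - Ma; MCT1cm = Δ*GM_L/(100*LBP); trim = net moment / MCT1cm
Step 1 — net trimming moment = 3607 - 1779 = 1828 t·m
Step 2 — MCT1cm = 24519 * 60.2 / (100 * 66.7) = 221.2959 t·m/cm
Step 3 — trim = 1828 / 221.2959 ≈ 8.2604 cm (5 s.f.)

8.2604 cm


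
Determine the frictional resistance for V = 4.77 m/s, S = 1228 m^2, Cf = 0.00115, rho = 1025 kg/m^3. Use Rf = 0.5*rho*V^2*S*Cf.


Formula: Rf = 0.5 * rho * V^2 * S * Cf
Step 1 — V^2 = 4.77^2 = 22.7529
Step 2 — 0.5 * rho * V^2 = 0.5 * 1025 * 22.7529 = 11660.86125
Step 3 — Rf = 11660.86125 * 1228 * 0.00115 ≈ 16467 N (5 s.f.)

16467 N


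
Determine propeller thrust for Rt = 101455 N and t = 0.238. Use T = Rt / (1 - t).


Formula: T = Rt / (1 - t)
Step 1 — (1 - t) = 1 - 0.238 = 0.762
Step 2 — T = 101455 / 0.762 ≈ 133140 N (5 s.f.)

133140 N


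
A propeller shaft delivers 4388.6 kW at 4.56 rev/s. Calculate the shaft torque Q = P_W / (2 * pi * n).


Formula: Q = P_W / (2 * pi * n)
Step 1 — P_W = 4388.6 kW * 1000 = 4388600.0 W
Step 2 — 2 * pi * n = 2 * pi * 4.56 = 28.651325
Step 3 — Q = 4388600.0 / 28.651325 ≈ 153170 N·m (5 s.f.)

153170 N·m


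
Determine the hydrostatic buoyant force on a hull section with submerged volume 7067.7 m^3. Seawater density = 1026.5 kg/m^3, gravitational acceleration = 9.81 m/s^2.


Formula: Fb = rho * g * V
Substituting: Fb = 1026.5 * 9.81 * 7067.7
Intermediate: 1026.5 * 9.81 = 10069.965
Result: Fb = 10069.965 * 7067.7 ≈ 71171000 N (5 s.f.)

71171000 N


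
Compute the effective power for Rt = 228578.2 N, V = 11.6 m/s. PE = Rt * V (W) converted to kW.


Formula: PE = Rt * V / 1000 (kW)
Step 1 — PE (W) = 228578.2 * 11.6 = 2651507.12 W
Step 2 — PE (kW) = 2651507.12 / 1000 ≈ 2651.5 kW (5 s.f.)

2651.5 kW


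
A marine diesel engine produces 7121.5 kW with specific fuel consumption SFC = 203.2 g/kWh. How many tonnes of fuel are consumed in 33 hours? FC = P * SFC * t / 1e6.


Formula: FC (tonnes) = P * SFC * t / 1,000,000
Step 1 — P * SFC * t = 7121.5 * 203.2 * 33 = 47753930.4 g
Step 2 — FC (tonnes) = 47753930.4 / 1,000,000 ≈ 47.754 tonnes (5 s.f.)

47.754 tonnes


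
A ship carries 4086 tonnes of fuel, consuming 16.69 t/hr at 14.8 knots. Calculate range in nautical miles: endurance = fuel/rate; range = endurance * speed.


Formula: endurance = fuel / rate; range = endurance * speed
Step 1 — endurance = 4086 / 16.69 = 244.8173 hours
Step 2 — range = 244.8173 * 14.8 ≈ 3623.3 nautical miles (5 s.f.)

3623.3 NM


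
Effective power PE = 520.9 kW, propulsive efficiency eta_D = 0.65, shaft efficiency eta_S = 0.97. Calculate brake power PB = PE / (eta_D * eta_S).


Formula: PB = PE / (eta_D * eta_S)
Step 1 — combined efficiency = eta_D * eta_S = 0.65 * 0.97 = 0.6305
Step 2 — PB = 520.9 / 0.6305 ≈ 826.17 kW (5 s.f.)

826.17 kW


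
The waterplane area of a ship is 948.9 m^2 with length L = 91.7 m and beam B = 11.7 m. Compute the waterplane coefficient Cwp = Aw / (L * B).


Formula: Cwp = Aw / (L * B)
Step 1 — L * B = 91.7 * 11.7 = 1072.89 m^2
Step 2 — Cwp = 948.9 / 1072.89 ≈ 0.88443 (5 s.f.)

0.88443


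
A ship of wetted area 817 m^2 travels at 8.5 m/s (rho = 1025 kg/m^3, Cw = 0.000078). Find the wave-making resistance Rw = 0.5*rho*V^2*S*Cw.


Formula: Rw = 0.5 * rho * V^2 * S * Cw
Step 1 — V^2 = 8.5^2 = 72.25
Step 2 — 0.5 * rho * V^2 = 0.5 * 1025 * 72.25 = 37028.125
Step 3 — Rw = 37028.125 * 817 * 0.000078 ≈ 2359.7 N (5 s.f.)

2359.7 N


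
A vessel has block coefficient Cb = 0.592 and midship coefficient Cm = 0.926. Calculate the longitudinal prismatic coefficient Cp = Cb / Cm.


Formula: Cp = Cb / Cm
Substituting: Cp = 0.592 / 0.926
Result: Cp ≈ 0.63931 (5 s.f.)

0.63931


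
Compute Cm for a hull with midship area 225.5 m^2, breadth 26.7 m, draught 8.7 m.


Formula: Cm = Am / (B * T)
Step 1 — B * T = 26.7 * 8.7 = 232.29 m^2
Step 2 — Cm = 225.5 / 232.29 ≈ 0.97077 (5 s.f.)

0.97077


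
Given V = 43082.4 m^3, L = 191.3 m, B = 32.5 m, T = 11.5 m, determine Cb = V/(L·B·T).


Formula: Cb = V / (L * B * T)
Step 1 — L * B * T = 191.3 * 32.5 * 11.5 = 71498.375 m^3
Step 2 — Cb = 43082.4 / 71498.375 ≈ 0.60256 (5 s.f.)

0.60256


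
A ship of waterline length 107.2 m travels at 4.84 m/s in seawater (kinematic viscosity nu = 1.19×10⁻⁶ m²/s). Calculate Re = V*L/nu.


Formula: Re = V * L / nu
Step 1 — V * L = 4.84 * 107.2 = 518.848 m^2/s
Step 2 — Re = 518.848 / 1.19e-6 = 4.36e+08

4.36e+08


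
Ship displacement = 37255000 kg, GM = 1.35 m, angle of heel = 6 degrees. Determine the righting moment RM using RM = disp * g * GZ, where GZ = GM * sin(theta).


Formula: GZ = GM * sin(theta); RM = disp * g * GZ
Step 1 — GZ = 1.35 * sin(6°) = 1.35 * 0.104528 = 0.141113 m
Step 2 — RM = 37255000 * 9.81 * 0.141113 ≈ 51573000 N·m (5 s.f.)

51573000 N·m


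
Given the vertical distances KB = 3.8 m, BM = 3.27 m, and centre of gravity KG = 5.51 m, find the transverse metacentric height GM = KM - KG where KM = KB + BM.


Formula: GM = KB + BM - KG
Step 1 — KM = KB + BM = 3.8 + 3.27 = 7.07 m
Step 2 — GM = KM - KG = 7.07 - 5.51 = 1.56 m

1.56 m


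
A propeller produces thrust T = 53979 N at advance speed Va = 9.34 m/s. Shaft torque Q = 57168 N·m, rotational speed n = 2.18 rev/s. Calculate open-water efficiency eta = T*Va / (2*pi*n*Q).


Formula: eta = T * Va / (2 * pi * n * Q)
Step 1 — numerator = T * Va = 53979 * 9.34 = 504163.86
Step 2 — 2 * pi * n = 2 * pi * 2.18 = 13.697344
Step 3 — denominator = 13.697344 * 57168 = 783049.76
Step 4 — eta = 504163.86 / 783049.76 ≈ 0.64385 (5 s.f.)

0.64385


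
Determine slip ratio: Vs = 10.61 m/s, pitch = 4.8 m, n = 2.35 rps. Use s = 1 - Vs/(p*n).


Formula: s = 1 - Vs / (p * n)
Step 1 — p * n = 4.8 * 2.35 = 11.28
Step 2 — Vs / (p*n) = 10.61 / 11.28 = 0.940603 (6 d.p.)
Step 3 — s = 1 - 0.940603 = 0.059397

0.059397


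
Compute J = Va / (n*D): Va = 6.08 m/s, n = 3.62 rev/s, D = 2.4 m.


Formula: J = Va / (n * D)
Step 1 — n * D = 3.62 * 2.4 = 8.688
Step 2 — J = 6.08 / 8.688 ≈ 0.69982 (5 s.f.)

0.69982


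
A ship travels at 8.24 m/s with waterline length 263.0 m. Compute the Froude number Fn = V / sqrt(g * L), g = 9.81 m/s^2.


Formula: Fn = V / sqrt(g * L)
Step 1 — g * L = 9.81 * 263.0 = 2580.03
Step 2 — sqrt(g * L) = sqrt(2580.03) = 50.793996
Step 3 — Fn = 8.24 / 50.793996 ≈ 0.16222 (5 s.f.)

0.16222


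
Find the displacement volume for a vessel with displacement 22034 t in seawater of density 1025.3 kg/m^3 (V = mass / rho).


Formula: V = mass / rho
Step 1 — convert tonnes to kg: 22034 t * 1000 = 22034000 kg
Step 2 — V = 22034000 / 1025.3 ≈ 21490 m^3 (5 s.f.)

21490 m^3


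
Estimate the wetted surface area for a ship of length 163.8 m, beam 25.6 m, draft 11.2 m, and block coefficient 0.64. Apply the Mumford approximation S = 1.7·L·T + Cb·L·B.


Formula: S = 1.7*L*T + V/T with V = Cb*L*B*T, i.e. S = L * (1.7*T + Cb*B)
Step 1 — 1.7*T = 1.7 * 11.2 = 19.04 m
Step 2 — Cb*B = 0.64 * 25.6 = 16.384 m
Step 3 — 1.7*T + Cb*B = 19.04 + 16.384 = 35.424 m
Step 4 — S = 163.8 * 35.424 ≈ 5802.5 m^2 (5 s.f.)

5802.5 m^2


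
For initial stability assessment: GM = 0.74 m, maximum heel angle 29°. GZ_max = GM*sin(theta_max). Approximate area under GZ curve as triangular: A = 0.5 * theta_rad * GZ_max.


Formula: GZ_max = GM * sin(theta); Area = 0.5 * theta_rad * GZ_max
Step 1 — GZ_max = 0.74 * sin(29°) = 0.74 * 0.48481 = 0.358759 m
Step 2 — theta_rad = 29 * pi/180 = 0.506145 rad
Step 3 — Area = 0.5 * 0.506145 * 0.358759 ≈ 0.090792 m·rad (5 s.f.)

0.090792 m·rad


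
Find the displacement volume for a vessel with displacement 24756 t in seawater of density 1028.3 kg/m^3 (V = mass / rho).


Formula: V = mass / rho
Step 1 — convert tonnes to kg: 24756 t * 1000 = 24756000 kg
Step 2 — V = 24756000 / 1028.3 ≈ 24075 m^3 (5 s.f.)

24075 m^3


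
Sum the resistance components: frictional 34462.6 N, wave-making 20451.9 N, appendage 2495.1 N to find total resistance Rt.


Formula: Rt = Rf + Rw + Ra
Substituting: Rt = 34462.6 + 20451.9 + 2495.1
Result: Rt = 57409.6 N

57409.6 N


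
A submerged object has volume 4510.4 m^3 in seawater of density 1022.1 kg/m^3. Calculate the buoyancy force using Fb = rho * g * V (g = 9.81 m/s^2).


Formula: Fb = rho * g * V
Substituting: Fb = 1022.1 * 9.81 * 4510.4
Intermediate: 1022.1 * 9.81 = 10026.801
Result: Fb = 10026.801 * 4510.4 ≈ 45225000 N (5 s.f.)

45225000 N


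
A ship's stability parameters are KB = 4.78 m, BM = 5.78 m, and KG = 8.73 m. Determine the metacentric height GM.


Formula: GM = KB + BM - KG
Step 1 — KM = KB + BM = 4.78 + 5.78 = 10.56 m
Step 2 — GM = KM - KG = 10.56 - 8.73 = 1.83 m

1.83 m


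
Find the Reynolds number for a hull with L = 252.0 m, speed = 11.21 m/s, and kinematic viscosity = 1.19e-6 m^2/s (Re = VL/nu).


Formula: Re = V * L / nu
Step 1 — V * L = 11.21 * 252.0 = 2824.92 m^2/s
Step 2 — Re = 2824.92 / 1.19e-6 = 2.37e+09

2.37e+09


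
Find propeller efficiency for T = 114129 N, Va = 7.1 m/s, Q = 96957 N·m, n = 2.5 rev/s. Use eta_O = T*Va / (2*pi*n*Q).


Formula: eta = T * Va / (2 * pi * n * Q)
Step 1 — numerator = T * Va = 114129 * 7.1 = 810315.9
Step 2 — 2 * pi * n = 2 * pi * 2.5 = 15.707963
Step 3 — denominator = 15.707963 * 96957 = 1522996.97
Step 4 — eta = 810315.9 / 1522996.97 ≈ 0.53205 (5 s.f.)

0.53205


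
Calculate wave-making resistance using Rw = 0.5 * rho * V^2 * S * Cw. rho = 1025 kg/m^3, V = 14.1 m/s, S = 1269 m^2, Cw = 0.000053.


Formula: Rw = 0.5 * rho * V^2 * S * Cw
Step 1 — V^2 = 14.1^2 = 198.81
Step 2 — 0.5 * rho * V^2 = 0.5 * 1025 * 198.81 = 101890.125
Step 3 — Rw = 101890.125 * 1269 * 0.000053 ≈ 6852.8 N (5 s.f.)

6852.8 N


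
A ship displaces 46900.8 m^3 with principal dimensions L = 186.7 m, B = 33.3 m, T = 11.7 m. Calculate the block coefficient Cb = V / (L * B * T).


Formula: Cb = V / (L * B * T)
Step 1 — L * B * T = 186.7 * 33.3 * 11.7 = 72740.187 m^3
Step 2 — Cb = 46900.8 / 72740.187 ≈ 0.64477 (5 s.f.)

0.64477


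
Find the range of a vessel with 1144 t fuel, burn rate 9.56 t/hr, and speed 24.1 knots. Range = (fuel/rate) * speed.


Formula: endurance = fuel / rate; range = endurance * speed
Step 1 — endurance = 1144 / 9.56 = 119.6653 hours
Step 2 — range = 119.6653 * 24.1 ≈ 2883.9 nautical miles (5 s.f.)

2883.9 NM


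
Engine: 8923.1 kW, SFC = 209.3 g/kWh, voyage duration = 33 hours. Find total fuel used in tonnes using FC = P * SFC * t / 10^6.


Formula: FC (tonnes) = P * SFC * t / 1,000,000
Step 1 — P * SFC * t = 8923.1 * 209.3 * 33 = 61630959.39 g
Step 2 — FC (tonnes) = 61630959.39 / 1,000,000 ≈ 61.631 tonnes (5 s.f.)

61.631 tonnes


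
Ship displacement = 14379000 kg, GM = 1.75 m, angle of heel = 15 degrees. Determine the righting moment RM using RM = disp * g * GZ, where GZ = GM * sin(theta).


Formula: GZ = GM * sin(theta); RM = disp * g * GZ
Step 1 — GZ = 1.75 * sin(15°) = 1.75 * 0.258819 = 0.452933 m
Step 2 — RM = 14379000 * 9.81 * 0.452933 ≈ 63890000 N·m (5 s.f.)

63890000 N·m


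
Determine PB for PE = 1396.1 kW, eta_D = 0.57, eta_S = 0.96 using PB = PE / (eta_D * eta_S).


Formula: PB = PE / (eta_D * eta_S)
Step 1 — combined efficiency = eta_D * eta_S = 0.57 * 0.96 = 0.5472
Step 2 — PB = 1396.1 / 0.5472 ≈ 2551.4 kW (5 s.f.)

2551.4 kW


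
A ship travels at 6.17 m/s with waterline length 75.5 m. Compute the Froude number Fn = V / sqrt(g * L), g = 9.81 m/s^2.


Formula: Fn = V / sqrt(g * L)
Step 1 — g * L = 9.81 * 75.5 = 740.655
Step 2 — sqrt(g * L) = sqrt(740.655) = 27.214977
Step 3 — Fn = 6.17 / 27.214977 ≈ 0.22671 (5 s.f.)

0.22671


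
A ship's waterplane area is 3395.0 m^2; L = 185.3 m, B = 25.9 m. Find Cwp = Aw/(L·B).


Formula: Cwp = Aw / (L * B)
Step 1 — L * B = 185.3 * 25.9 = 4799.27 m^2
Step 2 — Cwp = 3395.0 / 4799.27 ≈ 0.70740 (5 s.f.)

0.70740


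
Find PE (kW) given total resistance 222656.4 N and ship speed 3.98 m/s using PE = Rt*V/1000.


Formula: PE = Rt * V / 1000 (kW)
Step 1 — PE (W) = 222656.4 * 3.98 = 886172.472 W
Step 2 — PE (kW) = 886172.472 / 1000 ≈ 886.17 kW (5 s.f.)

886.17 kW


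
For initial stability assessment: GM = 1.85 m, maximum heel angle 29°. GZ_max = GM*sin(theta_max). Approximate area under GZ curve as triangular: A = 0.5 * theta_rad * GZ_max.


Formula: GZ_max = GM * sin(theta); Area = 0.5 * theta_rad * GZ_max
Step 1 — GZ_max = 1.85 * sin(29°) = 1.85 * 0.48481 = 0.896899 m
Step 2 — theta_rad = 29 * pi/180 = 0.506145 rad
Step 3 — Area = 0.5 * 0.506145 * 0.896899 ≈ 0.22698 m·rad (5 s.f.)

0.22698 m·rad


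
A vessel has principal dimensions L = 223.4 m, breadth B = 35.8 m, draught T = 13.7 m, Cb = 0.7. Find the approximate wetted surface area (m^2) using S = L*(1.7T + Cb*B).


Formula: S = 1.7*L*T + V/T with V = Cb*L*B*T, i.e. S = L * (1.7*T + Cb*B)
Step 1 — 1.7*T = 1.7 * 13.7 = 23.29 m
Step 2 — Cb*B = 0.7 * 35.8 = 25.06 m
Step 3 — 1.7*T + Cb*B = 23.29 + 25.06 = 48.35 m
Step 4 — S = 223.4 * 48.35 ≈ 10801 m^2 (5 s.f.)

10801 m^2


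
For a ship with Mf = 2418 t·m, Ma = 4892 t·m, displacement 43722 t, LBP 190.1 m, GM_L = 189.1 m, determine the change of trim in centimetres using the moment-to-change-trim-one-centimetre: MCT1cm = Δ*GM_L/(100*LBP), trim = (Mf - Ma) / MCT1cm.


Formula: net trimming moment = Mf - Ma; MCT1cm = Δ*GM_L/(100*LBP); trim = net moment / MCT1cm
Step 1 — net trimming moment = 2418 - 4892 = -2474 t·m
Step 2 — MCT1cm = 43722 * 189.1 / (100 * 190.1) = 434.9201 t·m/cm
Step 3 — trim = -2474 / 434.9201 ≈ -5.6884 cm (5 s.f.)

-5.6884 cm


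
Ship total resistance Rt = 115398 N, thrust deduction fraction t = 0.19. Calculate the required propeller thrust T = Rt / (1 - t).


Formula: T = Rt / (1 - t)
Step 1 — (1 - t) = 1 - 0.19 = 0.81
Step 2 — T = 115398 / 0.81 ≈ 142470 N (5 s.f.)

142470 N


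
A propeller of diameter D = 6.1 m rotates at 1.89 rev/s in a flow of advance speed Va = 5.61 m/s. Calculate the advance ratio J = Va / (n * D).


Formula: J = Va / (n * D)
Step 1 — n * D = 1.89 * 6.1 = 11.529
Step 2 — J = 5.61 / 11.529 ≈ 0.48660 (5 s.f.)

0.48660


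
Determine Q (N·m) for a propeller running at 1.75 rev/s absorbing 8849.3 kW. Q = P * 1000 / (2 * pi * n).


Formula: Q = P_W / (2 * pi * n)
Step 1 — P_W = 8849.3 kW * 1000 = 8849300.0 W
Step 2 — 2 * pi * n = 2 * pi * 1.75 = 10.995574
Step 3 — Q = 8849300.0 / 10.995574 ≈ 804810 N·m (5 s.f.)

804810 N·m


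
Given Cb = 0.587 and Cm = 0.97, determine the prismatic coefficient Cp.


Formula: Cp = Cb / Cm
Substituting: Cp = 0.587 / 0.97
Result: Cp ≈ 0.60515 (5 s.f.)

0.60515


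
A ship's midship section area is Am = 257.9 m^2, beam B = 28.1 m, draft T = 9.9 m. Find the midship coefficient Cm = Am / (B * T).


Formula: Cm = Am / (B * T)
Step 1 — B * T = 28.1 * 9.9 = 278.19 m^2
Step 2 — Cm = 257.9 / 278.19 ≈ 0.92706 (5 s.f.)

0.92706


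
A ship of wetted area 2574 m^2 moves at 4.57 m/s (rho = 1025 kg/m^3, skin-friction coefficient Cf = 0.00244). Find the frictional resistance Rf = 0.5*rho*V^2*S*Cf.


Formula: Rf = 0.5 * rho * V^2 * S * Cf
Step 1 — V^2 = 4.57^2 = 20.8849
Step 2 — 0.5 * rho * V^2 = 0.5 * 1025 * 20.8849 = 10703.51125
Step 3 — Rf = 10703.51125 * 2574 * 0.00244 ≈ 67224 N (5 s.f.)

67224 N


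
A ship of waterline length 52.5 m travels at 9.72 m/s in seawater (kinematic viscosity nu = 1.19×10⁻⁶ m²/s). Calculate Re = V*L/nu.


Formula: Re = V * L / nu
Step 1 — V * L = 9.72 * 52.5 = 510.3 m^2/s
Step 2 — Re = 510.3 / 1.19e-6 = 4.29e+08

4.29e+08


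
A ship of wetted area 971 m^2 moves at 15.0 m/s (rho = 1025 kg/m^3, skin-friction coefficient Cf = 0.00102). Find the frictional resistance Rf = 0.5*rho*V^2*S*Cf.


Formula: Rf = 0.5 * rho * V^2 * S * Cf
Step 1 — V^2 = 15.0^2 = 225.0
Step 2 — 0.5 * rho * V^2 = 0.5 * 1025 * 225.0 = 115312.5
Step 3 — Rf = 115312.5 * 971 * 0.00102 ≈ 114210 N (5 s.f.)

114210 N


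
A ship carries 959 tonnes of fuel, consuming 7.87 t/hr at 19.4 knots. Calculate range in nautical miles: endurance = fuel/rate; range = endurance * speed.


Formula: endurance = fuel / rate; range = endurance * speed
Step 1 — endurance = 959 / 7.87 = 121.8551 hours
Step 2 — range = 121.8551 * 19.4 ≈ 2364.0 nautical miles (5 s.f.)

2364.0 NM


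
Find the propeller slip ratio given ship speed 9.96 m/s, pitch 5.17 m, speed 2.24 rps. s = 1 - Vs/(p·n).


Formula: s = 1 - Vs / (p * n)
Step 1 — p * n = 5.17 * 2.24 = 11.5808
Step 2 — Vs / (p*n) = 9.96 / 11.5808 = 0.860044 (6 d.p.)
Step 3 — s = 1 - 0.860044 = 0.139956

0.139956


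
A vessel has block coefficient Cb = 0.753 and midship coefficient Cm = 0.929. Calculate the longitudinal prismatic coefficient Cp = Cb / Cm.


Formula: Cp = Cb / Cm
Substituting: Cp = 0.753 / 0.929
Result: Cp ≈ 0.81055 (5 s.f.)

0.81055


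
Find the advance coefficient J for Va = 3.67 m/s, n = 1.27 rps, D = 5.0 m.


Formula: J = Va / (n * D)
Step 1 — n * D = 1.27 * 5.0 = 6.35
Step 2 — J = 3.67 / 6.35 ≈ 0.57795 (5 s.f.)

0.57795


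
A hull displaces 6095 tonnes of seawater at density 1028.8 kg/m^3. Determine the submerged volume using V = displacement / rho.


Formula: V = mass / rho
Step 1 — convert tonnes to kg: 6095 t * 1000 = 6095000 kg
Step 2 — V = 6095000 / 1028.8 ≈ 5924.4 m^3 (5 s.f.)

5924.4 m^3


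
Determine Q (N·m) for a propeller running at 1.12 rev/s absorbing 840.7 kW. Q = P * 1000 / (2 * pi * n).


Formula: Q = P_W / (2 * pi * n)
Step 1 — P_W = 840.7 kW * 1000 = 840700.0 W
Step 2 — 2 * pi * n = 2 * pi * 1.12 = 7.037168
Step 3 — Q = 840700.0 / 7.037168 ≈ 119470 N·m (5 s.f.)

119470 N·m


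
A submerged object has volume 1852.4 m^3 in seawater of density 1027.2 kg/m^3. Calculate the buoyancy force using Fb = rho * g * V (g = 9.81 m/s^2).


Formula: Fb = rho * g * V
Substituting: Fb = 1027.2 * 9.81 * 1852.4
Intermediate: 1027.2 * 9.81 = 10076.832
Result: Fb = 10076.832 * 1852.4 ≈ 18666000 N (5 s.f.)

18666000 N


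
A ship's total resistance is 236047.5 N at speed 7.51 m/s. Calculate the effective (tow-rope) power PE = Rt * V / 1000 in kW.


Formula: PE = Rt * V / 1000 (kW)
Step 1 — PE (W) = 236047.5 * 7.51 = 1772716.725 W
Step 2 — PE (kW) = 1772716.725 / 1000 ≈ 1772.7 kW (5 s.f.)

1772.7 kW


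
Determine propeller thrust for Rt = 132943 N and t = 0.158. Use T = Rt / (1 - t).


Formula: T = Rt / (1 - t)
Step 1 — (1 - t) = 1 - 0.158 = 0.842
Step 2 — T = 132943 / 0.842 ≈ 157890 N (5 s.f.)

157890 N


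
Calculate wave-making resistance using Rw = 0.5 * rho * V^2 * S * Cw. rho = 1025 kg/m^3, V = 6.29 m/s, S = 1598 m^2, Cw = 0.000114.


Formula: Rw = 0.5 * rho * V^2 * S * Cw
Step 1 — V^2 = 6.29^2 = 39.5641
Step 2 — 0.5 * rho * V^2 = 0.5 * 1025 * 39.5641 = 20276.60125
Step 3 — Rw = 20276.60125 * 1598 * 0.000114 ≈ 3693.8 N (5 s.f.)

3693.8 N


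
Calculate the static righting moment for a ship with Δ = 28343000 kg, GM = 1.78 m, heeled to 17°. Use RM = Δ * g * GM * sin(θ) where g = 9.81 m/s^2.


Formula: GZ = GM * sin(theta); RM = disp * g * GZ
Step 1 — GZ = 1.78 * sin(17°) = 1.78 * 0.292372 = 0.520422 m
Step 2 — RM = 28343000 * 9.81 * 0.520422 ≈ 144700000 N·m (5 s.f.)

144700000 N·m


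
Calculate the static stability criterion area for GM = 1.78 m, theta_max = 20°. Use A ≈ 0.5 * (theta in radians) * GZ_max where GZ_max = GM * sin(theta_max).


Formula: GZ_max = GM * sin(theta); Area = 0.5 * theta_rad * GZ_max
Step 1 — GZ_max = 1.78 * sin(20°) = 1.78 * 0.34202 = 0.608796 m
Step 2 — theta_rad = 20 * pi/180 = 0.349066 rad
Step 3 — Area = 0.5 * 0.349066 * 0.608796 ≈ 0.10625 m·rad (5 s.f.)

0.10625 m·rad


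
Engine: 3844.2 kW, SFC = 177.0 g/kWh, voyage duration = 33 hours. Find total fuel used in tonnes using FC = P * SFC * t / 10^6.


Formula: FC (tonnes) = P * SFC * t / 1,000,000
Step 1 — P * SFC * t = 3844.2 * 177.0 * 33 = 22453972.2 g
Step 2 — FC (tonnes) = 22453972.2 / 1,000,000 ≈ 22.454 tonnes (5 s.f.)

22.454 tonnes


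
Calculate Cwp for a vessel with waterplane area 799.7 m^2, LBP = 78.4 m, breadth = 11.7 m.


Formula: Cwp = Aw / (L * B)
Step 1 — L * B = 78.4 * 11.7 = 917.28 m^2
Step 2 — Cwp = 799.7 / 917.28 ≈ 0.87182 (5 s.f.)

0.87182


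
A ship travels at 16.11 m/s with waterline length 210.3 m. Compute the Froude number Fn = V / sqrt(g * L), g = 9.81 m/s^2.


Formula: Fn = V / sqrt(g * L)
Step 1 — g * L = 9.81 * 210.3 = 2063.043
Step 2 — sqrt(g * L) = sqrt(2063.043) = 45.420733
Step 3 — Fn = 16.11 / 45.420733 ≈ 0.35468 (5 s.f.)

0.35468


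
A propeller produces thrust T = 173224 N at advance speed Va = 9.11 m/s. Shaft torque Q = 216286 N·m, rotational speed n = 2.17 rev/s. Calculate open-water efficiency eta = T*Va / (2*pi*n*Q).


Formula: eta = T * Va / (2 * pi * n * Q)
Step 1 — numerator = T * Va = 173224 * 9.11 = 1578070.64
Step 2 — 2 * pi * n = 2 * pi * 2.17 = 13.634512
Step 3 — denominator = 13.634512 * 216286 = 2948954.06
Step 4 — eta = 1578070.64 / 2948954.06 ≈ 0.53513 (5 s.f.)

0.53513


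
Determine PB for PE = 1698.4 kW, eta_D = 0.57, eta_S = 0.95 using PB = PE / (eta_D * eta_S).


Formula: PB = PE / (eta_D * eta_S)
Step 1 — combined efficiency = eta_D * eta_S = 0.57 * 0.95 = 0.5415
Step 2 — PB = 1698.4 / 0.5415 ≈ 3136.5 kW (5 s.f.)

3136.5 kW


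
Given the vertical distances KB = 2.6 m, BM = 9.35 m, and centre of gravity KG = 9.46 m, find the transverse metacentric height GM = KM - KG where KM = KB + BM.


Formula: GM = KB + BM - KG
Step 1 — KM = KB + BM = 2.6 + 9.35 = 11.95 m
Step 2 — GM = KM - KG = 11.95 - 9.46 = 2.49 m

2.49 m


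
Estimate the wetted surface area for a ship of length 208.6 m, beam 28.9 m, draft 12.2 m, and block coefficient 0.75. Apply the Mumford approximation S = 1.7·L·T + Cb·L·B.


Formula: S = 1.7*L*T + V/T with V = Cb*L*B*T, i.e. S = L * (1.7*T + Cb*B)
Step 1 — 1.7*T = 1.7 * 12.2 = 20.74 m
Step 2 — Cb*B = 0.75 * 28.9 = 21.675 m
Step 3 — 1.7*T + Cb*B = 20.74 + 21.675 = 42.415 m
Step 4 — S = 208.6 * 42.415 ≈ 8847.8 m^2 (5 s.f.)

8847.8 m^2


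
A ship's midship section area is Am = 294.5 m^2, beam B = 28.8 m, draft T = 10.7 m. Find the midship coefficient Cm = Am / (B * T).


Formula: Cm = Am / (B * T)
Step 1 — B * T = 28.8 * 10.7 = 308.16 m^2
Step 2 — Cm = 294.5 / 308.16 ≈ 0.95567 (5 s.f.)

0.95567


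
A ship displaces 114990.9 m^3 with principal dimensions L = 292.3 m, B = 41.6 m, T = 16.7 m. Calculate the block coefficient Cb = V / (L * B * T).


Formula: Cb = V / (L * B * T)
Step 1 — L * B * T = 292.3 * 41.6 * 16.7 = 203066.656 m^3
Step 2 — Cb = 114990.9 / 203066.656 ≈ 0.56627 (5 s.f.)

0.56627


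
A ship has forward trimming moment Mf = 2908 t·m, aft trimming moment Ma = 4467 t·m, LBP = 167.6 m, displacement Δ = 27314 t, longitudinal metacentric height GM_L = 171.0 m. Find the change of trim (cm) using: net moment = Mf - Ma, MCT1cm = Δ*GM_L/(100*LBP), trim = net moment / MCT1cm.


Formula: net trimming moment = Mf - Ma; MCT1cm = Δ*GM_L/(100*LBP); trim = net moment / MCT1cm
Step 1 — net trimming moment = 2908 - 4467 = -1559 t·m
Step 2 — MCT1cm = 27314 * 171.0 / (100 * 167.6) = 278.681 t·m/cm
Step 3 — trim = -1559 / 278.681 ≈ -5.5942 cm (5 s.f.)

-5.5942 cm


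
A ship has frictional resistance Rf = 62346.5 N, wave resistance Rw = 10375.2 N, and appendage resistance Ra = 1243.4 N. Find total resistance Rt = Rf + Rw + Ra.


Formula: Rt = Rf + Rw + Ra
Substituting: Rt = 62346.5 + 10375.2 + 1243.4
Result: Rt = 73965.1 N

73965.1 N


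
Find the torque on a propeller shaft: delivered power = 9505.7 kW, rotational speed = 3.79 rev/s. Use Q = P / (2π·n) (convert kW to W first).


Formula: Q = P_W / (2 * pi * n)
Step 1 — P_W = 9505.7 kW * 1000 = 9505700.0 W
Step 2 — 2 * pi * n = 2 * pi * 3.79 = 23.813272
Step 3 — Q = 9505700.0 / 23.813272 ≈ 399180 N·m (5 s.f.)

399180 N·m


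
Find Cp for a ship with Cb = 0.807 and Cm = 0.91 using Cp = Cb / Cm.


Formula: Cp = Cb / Cm
Substituting: Cp = 0.807 / 0.91
Result: Cp ≈ 0.88681 (5 s.f.)

0.88681


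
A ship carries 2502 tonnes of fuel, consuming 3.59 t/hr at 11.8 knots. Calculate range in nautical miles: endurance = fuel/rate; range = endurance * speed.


Formula: endurance = fuel / rate; range = endurance * speed
Step 1 — endurance = 2502 / 3.59 = 696.9359 hours
Step 2 — range = 696.9359 * 11.8 ≈ 8223.8 nautical miles (5 s.f.)

8223.8 NM


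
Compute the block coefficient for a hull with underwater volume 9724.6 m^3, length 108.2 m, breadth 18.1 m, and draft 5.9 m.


Formula: Cb = V / (L * B * T)
Step 1 — L * B * T = 108.2 * 18.1 * 5.9 = 11554.678 m^3
Step 2 — Cb = 9724.6 / 11554.678 ≈ 0.84162 (5 s.f.)

0.84162


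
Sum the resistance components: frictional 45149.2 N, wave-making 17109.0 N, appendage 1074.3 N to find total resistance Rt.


Formula: Rt = Rf + Rw + Ra
Substituting: Rt = 45149.2 + 17109.0 + 1074.3
Result: Rt = 63332.5 N

63332.5 N


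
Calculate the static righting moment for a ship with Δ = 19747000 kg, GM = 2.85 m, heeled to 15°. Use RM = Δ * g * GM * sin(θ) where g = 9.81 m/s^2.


Formula: GZ = GM * sin(theta); RM = disp * g * GZ
Step 1 — GZ = 2.85 * sin(15°) = 2.85 * 0.258819 = 0.737634 m
Step 2 — RM = 19747000 * 9.81 * 0.737634 ≈ 142890000 N·m (5 s.f.)

142890000 N·m


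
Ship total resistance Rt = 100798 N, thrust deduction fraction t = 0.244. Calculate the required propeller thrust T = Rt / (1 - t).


Formula: T = Rt / (1 - t)
Step 1 — (1 - t) = 1 - 0.244 = 0.756
Step 2 — T = 100798 / 0.756 ≈ 133330 N (5 s.f.)

133330 N


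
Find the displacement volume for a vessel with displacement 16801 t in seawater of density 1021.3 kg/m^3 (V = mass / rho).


Formula: V = mass / rho
Step 1 — convert tonnes to kg: 16801 t * 1000 = 16801000 kg
Step 2 — V = 16801000 / 1021.3 ≈ 16451 m^3 (5 s.f.)

16451 m^3


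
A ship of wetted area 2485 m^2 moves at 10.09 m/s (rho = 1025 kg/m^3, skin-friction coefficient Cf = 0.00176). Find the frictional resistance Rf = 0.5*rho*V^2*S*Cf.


Formula: Rf = 0.5 * rho * V^2 * S * Cf
Step 1 — V^2 = 10.09^2 = 101.8081
Step 2 — 0.5 * rho * V^2 = 0.5 * 1025 * 101.8081 = 52176.65125
Step 3 — Rf = 52176.65125 * 2485 * 0.00176 ≈ 228200 N (5 s.f.)

228200 N


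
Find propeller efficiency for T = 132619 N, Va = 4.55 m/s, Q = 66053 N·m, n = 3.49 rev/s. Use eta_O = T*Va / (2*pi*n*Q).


Formula: eta = T * Va / (2 * pi * n * Q)
Step 1 — numerator = T * Va = 132619 * 4.55 = 603416.45
Step 2 — 2 * pi * n = 2 * pi * 3.49 = 21.928317
Step 3 — denominator = 21.928317 * 66053 = 1448431.12
Step 4 — eta = 603416.45 / 1448431.12 ≈ 0.41660 (5 s.f.)

0.41660


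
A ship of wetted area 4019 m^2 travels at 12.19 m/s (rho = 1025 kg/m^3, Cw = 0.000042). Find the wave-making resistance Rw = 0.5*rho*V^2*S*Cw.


Formula: Rw = 0.5 * rho * V^2 * S * Cw
Step 1 — V^2 = 12.19^2 = 148.5961
Step 2 — 0.5 * rho * V^2 = 0.5 * 1025 * 148.5961 = 76155.50125
Step 3 — Rw = 76155.50125 * 4019 * 0.000042 ≈ 12855 N (5 s.f.)

12855 N


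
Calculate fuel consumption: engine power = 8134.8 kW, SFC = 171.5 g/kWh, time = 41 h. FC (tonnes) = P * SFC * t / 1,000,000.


Formula: FC (tonnes) = P * SFC * t / 1,000,000
Step 1 — P * SFC * t = 8134.8 * 171.5 * 41 = 57199846.2 g
Step 2 — FC (tonnes) = 57199846.2 / 1,000,000 ≈ 57.200 tonnes (5 s.f.)

57.200 tonnes


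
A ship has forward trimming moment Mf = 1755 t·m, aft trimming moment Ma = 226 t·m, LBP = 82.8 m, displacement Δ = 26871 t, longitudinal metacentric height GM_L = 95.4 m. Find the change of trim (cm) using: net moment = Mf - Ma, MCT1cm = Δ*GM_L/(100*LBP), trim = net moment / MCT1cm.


Formula: net trimming moment = Mf - Ma; MCT1cm = Δ*GM_L/(100*LBP); trim = net moment / MCT1cm
Step 1 — net trimming moment = 1755 - 226 = 1529 t·m
Step 2 — MCT1cm = 26871 * 95.4 / (100 * 82.8) = 309.6007 t·m/cm
Step 3 — trim = 1529 / 309.6007 ≈ 4.9386 cm (5 s.f.)

4.9386 cm


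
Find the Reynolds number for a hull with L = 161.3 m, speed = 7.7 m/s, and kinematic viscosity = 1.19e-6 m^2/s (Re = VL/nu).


Formula: Re = V * L / nu
Step 1 — V * L = 7.7 * 161.3 = 1242.01 m^2/s
Step 2 — Re = 1242.01 / 1.19e-6 = 1.04e+09

1.04e+09


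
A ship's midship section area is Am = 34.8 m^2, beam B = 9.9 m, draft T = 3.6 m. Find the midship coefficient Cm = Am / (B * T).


Formula: Cm = Am / (B * T)
Step 1 — B * T = 9.9 * 3.6 = 35.64 m^2
Step 2 — Cm = 34.8 / 35.64 ≈ 0.97643 (5 s.f.)

0.97643


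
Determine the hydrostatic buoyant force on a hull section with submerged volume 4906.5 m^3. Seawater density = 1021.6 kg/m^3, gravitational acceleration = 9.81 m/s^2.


Formula: Fb = rho * g * V
Substituting: Fb = 1021.6 * 9.81 * 4906.5
Intermediate: 1021.6 * 9.81 = 10021.896
Result: Fb = 10021.896 * 4906.5 ≈ 49172000 N (5 s.f.)

49172000 N


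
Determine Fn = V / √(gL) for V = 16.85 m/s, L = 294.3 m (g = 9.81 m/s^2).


Formula: Fn = V / sqrt(g * L)
Step 1 — g * L = 9.81 * 294.3 = 2887.083
Step 2 — sqrt(g * L) = sqrt(2887.083) = 53.731583
Step 3 — Fn = 16.85 / 53.731583 ≈ 0.31360 (5 s.f.)

0.31360


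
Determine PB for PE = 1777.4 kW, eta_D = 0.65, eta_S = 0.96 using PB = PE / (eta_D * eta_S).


Formula: PB = PE / (eta_D * eta_S)
Step 1 — combined efficiency = eta_D * eta_S = 0.65 * 0.96 = 0.624
Step 2 — PB = 1777.4 / 0.624 ≈ 2848.4 kW (5 s.f.)

2848.4 kW


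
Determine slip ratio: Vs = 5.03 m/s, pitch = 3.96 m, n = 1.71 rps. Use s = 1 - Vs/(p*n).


Formula: s = 1 - Vs / (p * n)
Step 1 — p * n = 3.96 * 1.71 = 6.7716
Step 2 — Vs / (p*n) = 5.03 / 6.7716 = 0.742808 (6 d.p.)
Step 3 — s = 1 - 0.742808 = 0.257192

0.257192


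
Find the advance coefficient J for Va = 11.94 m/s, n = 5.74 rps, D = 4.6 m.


Formula: J = Va / (n * D)
Step 1 — n * D = 5.74 * 4.6 = 26.404
Step 2 — J = 11.94 / 26.404 ≈ 0.45220 (5 s.f.)

0.45220


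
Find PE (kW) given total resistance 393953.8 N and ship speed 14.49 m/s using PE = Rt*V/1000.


Formula: PE = Rt * V / 1000 (kW)
Step 1 — PE (W) = 393953.8 * 14.49 = 5708390.562 W
Step 2 — PE (kW) = 5708390.562 / 1000 ≈ 5708.4 kW (5 s.f.)

5708.4 kW


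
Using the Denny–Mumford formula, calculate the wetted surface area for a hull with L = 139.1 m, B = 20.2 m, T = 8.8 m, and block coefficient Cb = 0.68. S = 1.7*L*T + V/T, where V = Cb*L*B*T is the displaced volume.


Formula: S = 1.7*L*T + V/T with V = Cb*L*B*T, i.e. S = L * (1.7*T + Cb*B)
Step 1 — 1.7*T = 1.7 * 8.8 = 14.96 m
Step 2 — Cb*B = 0.68 * 20.2 = 13.736 m
Step 3 — 1.7*T + Cb*B = 14.96 + 13.736 = 28.696 m
Step 4 — S = 139.1 * 28.696 ≈ 3991.6 m^2 (5 s.f.)

3991.6 m^2


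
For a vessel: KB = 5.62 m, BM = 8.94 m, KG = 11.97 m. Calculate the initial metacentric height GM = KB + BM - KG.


Formula: GM = KB + BM - KG
Step 1 — KM = KB + BM = 5.62 + 8.94 = 14.56 m
Step 2 — GM = KM - KG = 14.56 - 11.97 = 2.59 m

2.59 m


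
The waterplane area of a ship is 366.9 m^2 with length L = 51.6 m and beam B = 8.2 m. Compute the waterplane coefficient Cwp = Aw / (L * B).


Formula: Cwp = Aw / (L * B)
Step 1 — L * B = 51.6 * 8.2 = 423.12 m^2
Step 2 — Cwp = 366.9 / 423.12 ≈ 0.86713 (5 s.f.)

0.86713


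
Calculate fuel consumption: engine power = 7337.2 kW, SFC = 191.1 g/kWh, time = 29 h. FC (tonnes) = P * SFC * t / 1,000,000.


Formula: FC (tonnes) = P * SFC * t / 1,000,000
Step 1 — P * SFC * t = 7337.2 * 191.1 * 29 = 40662028.68 g
Step 2 — FC (tonnes) = 40662028.68 / 1,000,000 ≈ 40.662 tonnes (5 s.f.)

40.662 tonnes


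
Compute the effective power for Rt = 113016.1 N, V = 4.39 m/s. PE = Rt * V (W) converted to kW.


Formula: PE = Rt * V / 1000 (kW)
Step 1 — PE (W) = 113016.1 * 4.39 = 496140.679 W
Step 2 — PE (kW) = 496140.679 / 1000 ≈ 496.14 kW (5 s.f.)

496.14 kW


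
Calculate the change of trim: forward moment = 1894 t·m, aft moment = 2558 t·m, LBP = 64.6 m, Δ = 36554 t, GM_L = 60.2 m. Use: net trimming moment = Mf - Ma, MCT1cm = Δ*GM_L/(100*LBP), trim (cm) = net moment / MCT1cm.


Formula: net trimming moment = Mf - Ma; MCT1cm = Δ*GM_L/(100*LBP); trim = net moment / MCT1cm
Step 1 — net trimming moment = 1894 - 2558 = -664 t·m
Step 2 — MCT1cm = 36554 * 60.2 / (100 * 64.6) = 340.6425 t·m/cm
Step 3 — trim = -664 / 340.6425 ≈ -1.9493 cm (5 s.f.)

-1.9493 cm


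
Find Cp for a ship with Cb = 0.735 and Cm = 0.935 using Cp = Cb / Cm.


Formula: Cp = Cb / Cm
Substituting: Cp = 0.735 / 0.935
Result: Cp ≈ 0.78610 (5 s.f.)

0.78610


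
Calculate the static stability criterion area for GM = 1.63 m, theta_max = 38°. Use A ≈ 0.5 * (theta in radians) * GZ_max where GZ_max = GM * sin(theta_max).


Formula: GZ_max = GM * sin(theta); Area = 0.5 * theta_rad * GZ_max
Step 1 — GZ_max = 1.63 * sin(38°) = 1.63 * 0.615661 = 1.003527 m
Step 2 — theta_rad = 38 * pi/180 = 0.663225 rad
Step 3 — Area = 0.5 * 0.663225 * 1.003527 ≈ 0.33278 m·rad (5 s.f.)

0.33278 m·rad


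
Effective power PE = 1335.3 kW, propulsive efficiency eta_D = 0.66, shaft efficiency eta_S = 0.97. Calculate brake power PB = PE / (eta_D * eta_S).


Formula: PB = PE / (eta_D * eta_S)
Step 1 — combined efficiency = eta_D * eta_S = 0.66 * 0.97 = 0.6402
Step 2 — PB = 1335.3 / 0.6402 ≈ 2085.8 kW (5 s.f.)

2085.8 kW


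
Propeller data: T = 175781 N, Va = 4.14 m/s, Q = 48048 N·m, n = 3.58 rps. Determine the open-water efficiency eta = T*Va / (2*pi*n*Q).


Formula: eta = T * Va / (2 * pi * n * Q)
Step 1 — numerator = T * Va = 175781 * 4.14 = 727733.34
Step 2 — 2 * pi * n = 2 * pi * 3.58 = 22.493803
Step 3 — denominator = 22.493803 * 48048 = 1080782.25
Step 4 — eta = 727733.34 / 1080782.25 ≈ 0.67334 (5 s.f.)

0.67334


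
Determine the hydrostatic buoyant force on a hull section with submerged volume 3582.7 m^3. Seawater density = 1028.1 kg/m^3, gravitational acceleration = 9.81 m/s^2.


Formula: Fb = rho * g * V
Substituting: Fb = 1028.1 * 9.81 * 3582.7
Intermediate: 1028.1 * 9.81 = 10085.661
Result: Fb = 10085.661 * 3582.7 ≈ 36134000 N (5 s.f.)

36134000 N


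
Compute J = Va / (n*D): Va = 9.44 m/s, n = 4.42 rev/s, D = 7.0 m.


Formula: J = Va / (n * D)
Step 1 — n * D = 4.42 * 7.0 = 30.94
Step 2 — J = 9.44 / 30.94 ≈ 0.30511 (5 s.f.)

0.30511


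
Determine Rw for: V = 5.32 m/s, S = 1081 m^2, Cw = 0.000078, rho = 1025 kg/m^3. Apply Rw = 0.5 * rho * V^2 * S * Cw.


Formula: Rw = 0.5 * rho * V^2 * S * Cw
Step 1 — V^2 = 5.32^2 = 28.3024
Step 2 — 0.5 * rho * V^2 = 0.5 * 1025 * 28.3024 = 14504.98
Step 3 — Rw = 14504.98 * 1081 * 0.000078 ≈ 1223.0 N (5 s.f.)

1223.0 N


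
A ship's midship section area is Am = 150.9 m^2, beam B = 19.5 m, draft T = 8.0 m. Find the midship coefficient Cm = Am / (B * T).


Formula: Cm = Am / (B * T)
Step 1 — B * T = 19.5 * 8.0 = 156.0 m^2
Step 2 — Cm = 150.9 / 156.0 ≈ 0.96731 (5 s.f.)

0.96731


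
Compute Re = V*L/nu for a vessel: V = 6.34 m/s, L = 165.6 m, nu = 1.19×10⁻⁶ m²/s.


Formula: Re = V * L / nu
Step 1 — V * L = 6.34 * 165.6 = 1049.904 m^2/s
Step 2 — Re = 1049.904 / 1.19e-6 = 8.82e+08

8.82e+08


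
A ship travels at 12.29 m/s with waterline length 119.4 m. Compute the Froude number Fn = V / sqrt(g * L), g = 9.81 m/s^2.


Formula: Fn = V / sqrt(g * L)
Step 1 — g * L = 9.81 * 119.4 = 1171.314
Step 2 — sqrt(g * L) = sqrt(1171.314) = 34.224465
Step 3 — Fn = 12.29 / 34.224465 ≈ 0.35910 (5 s.f.)

0.35910


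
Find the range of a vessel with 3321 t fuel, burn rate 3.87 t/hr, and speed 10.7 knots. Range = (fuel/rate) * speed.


Formula: endurance = fuel / rate; range = endurance * speed
Step 1 — endurance = 3321 / 3.87 = 858.1395 hours
Step 2 — range = 858.1395 * 10.7 ≈ 9182.1 nautical miles (5 s.f.)

9182.1 NM


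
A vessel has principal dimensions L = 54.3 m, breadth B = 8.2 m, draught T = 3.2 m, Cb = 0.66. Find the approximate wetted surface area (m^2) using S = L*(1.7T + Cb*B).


Formula: S = 1.7*L*T + V/T with V = Cb*L*B*T, i.e. S = L * (1.7*T + Cb*B)
Step 1 — 1.7*T = 1.7 * 3.2 = 5.44 m
Step 2 — Cb*B = 0.66 * 8.2 = 5.412 m
Step 3 — 1.7*T + Cb*B = 5.44 + 5.412 = 10.852 m
Step 4 — S = 54.3 * 10.852 ≈ 589.26 m^2 (5 s.f.)

589.26 m^2
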